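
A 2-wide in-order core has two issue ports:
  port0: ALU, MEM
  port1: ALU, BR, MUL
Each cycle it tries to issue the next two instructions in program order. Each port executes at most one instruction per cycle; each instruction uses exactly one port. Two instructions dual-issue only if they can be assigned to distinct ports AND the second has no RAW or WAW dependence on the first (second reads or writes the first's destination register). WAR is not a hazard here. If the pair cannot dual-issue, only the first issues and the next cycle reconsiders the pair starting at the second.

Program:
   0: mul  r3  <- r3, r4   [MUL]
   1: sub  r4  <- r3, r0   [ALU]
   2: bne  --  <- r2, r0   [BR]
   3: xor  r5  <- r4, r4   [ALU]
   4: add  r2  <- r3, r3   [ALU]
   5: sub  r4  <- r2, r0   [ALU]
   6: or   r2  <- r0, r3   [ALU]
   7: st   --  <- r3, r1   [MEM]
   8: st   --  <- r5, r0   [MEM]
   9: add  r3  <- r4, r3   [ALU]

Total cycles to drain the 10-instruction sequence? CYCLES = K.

CYCLES = 6

c0: i0 mul  RAW r3
c1: i1/i2 sub bne  2-wide
c2: i3/i4 xor add  2-wide
c3: i5/i6 sub or  2-wide
c4: i7 st  no-port MEM/MEM
c5: i8/i9 st add  2-wide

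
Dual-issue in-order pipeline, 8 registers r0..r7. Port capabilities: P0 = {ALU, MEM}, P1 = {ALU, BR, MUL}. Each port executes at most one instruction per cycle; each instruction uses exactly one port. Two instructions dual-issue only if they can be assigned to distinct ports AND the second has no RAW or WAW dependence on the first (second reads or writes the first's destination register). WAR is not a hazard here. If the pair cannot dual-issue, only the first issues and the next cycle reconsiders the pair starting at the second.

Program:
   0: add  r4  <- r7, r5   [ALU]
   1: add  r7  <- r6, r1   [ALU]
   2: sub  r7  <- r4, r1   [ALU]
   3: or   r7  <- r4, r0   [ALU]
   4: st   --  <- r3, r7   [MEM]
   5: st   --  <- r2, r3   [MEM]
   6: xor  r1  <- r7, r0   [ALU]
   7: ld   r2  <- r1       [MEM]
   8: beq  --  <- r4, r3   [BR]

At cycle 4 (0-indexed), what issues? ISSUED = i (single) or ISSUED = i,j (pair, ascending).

  cy0 -> i0+i1 (add add) dual
  cy1 -> i2 (sub) WAW r7
  cy2 -> i3 (or) RAW r7
  cy3 -> i4 (st) no-port MEM/MEM
  cy4 -> i5+i6 (st xor) dual
  cy5 -> i7+i8 (ld beq) dual

ISSUED = 5,6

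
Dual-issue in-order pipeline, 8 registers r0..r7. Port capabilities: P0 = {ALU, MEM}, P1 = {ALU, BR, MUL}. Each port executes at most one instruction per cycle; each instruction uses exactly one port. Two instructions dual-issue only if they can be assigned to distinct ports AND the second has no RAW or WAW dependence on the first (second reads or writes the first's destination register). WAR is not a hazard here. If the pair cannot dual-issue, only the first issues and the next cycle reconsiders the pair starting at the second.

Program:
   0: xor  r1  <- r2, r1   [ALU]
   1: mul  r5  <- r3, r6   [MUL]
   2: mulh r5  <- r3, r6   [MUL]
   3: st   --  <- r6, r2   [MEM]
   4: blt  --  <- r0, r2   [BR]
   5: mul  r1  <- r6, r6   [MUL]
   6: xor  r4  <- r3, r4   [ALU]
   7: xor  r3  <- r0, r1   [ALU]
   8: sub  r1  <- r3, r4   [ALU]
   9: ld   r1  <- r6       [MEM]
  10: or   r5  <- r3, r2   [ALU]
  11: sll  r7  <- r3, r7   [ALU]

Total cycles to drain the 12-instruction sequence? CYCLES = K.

CYCLES = 8

t=0 i0,i1:xor.ALU/mul.MUL ; dual
t=1 i2,i3:mulh.MUL/st.MEM ; dual
t=2 i4:blt.BR ; no-port BR/MUL
t=3 i5,i6:mul.MUL/xor.ALU ; dual
t=4 i7:xor.ALU ; RAW r3
t=5 i8:sub.ALU ; WAW r1
t=6 i9,i10:ld.MEM/or.ALU ; dual
t=7 i11:sll.ALU ; tail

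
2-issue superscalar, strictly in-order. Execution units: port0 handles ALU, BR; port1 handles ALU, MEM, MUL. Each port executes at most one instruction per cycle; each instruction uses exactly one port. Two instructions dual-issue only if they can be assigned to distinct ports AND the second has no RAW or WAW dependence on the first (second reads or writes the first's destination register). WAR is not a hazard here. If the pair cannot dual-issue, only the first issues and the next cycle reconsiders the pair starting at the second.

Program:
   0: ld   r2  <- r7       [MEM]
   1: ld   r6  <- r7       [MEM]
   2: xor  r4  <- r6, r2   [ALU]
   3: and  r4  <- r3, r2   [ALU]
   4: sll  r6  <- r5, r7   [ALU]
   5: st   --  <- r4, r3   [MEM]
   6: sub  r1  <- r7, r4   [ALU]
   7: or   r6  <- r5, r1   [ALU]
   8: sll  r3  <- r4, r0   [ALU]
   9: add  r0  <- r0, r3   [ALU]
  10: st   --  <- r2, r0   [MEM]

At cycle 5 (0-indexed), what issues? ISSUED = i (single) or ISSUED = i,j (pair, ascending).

[0] i0  ld  -- no-port MEM/MEM
[1] i1  ld  -- RAW r6
[2] i2  xor  -- WAW r4
[3] i3+i4  and+sll  -- pair
[4] i5+i6  st+sub  -- pair
[5] i7+i8  or+sll  -- pair
[6] i9  add  -- RAW r0
[7] i10  st  -- tail

ISSUED = 7,8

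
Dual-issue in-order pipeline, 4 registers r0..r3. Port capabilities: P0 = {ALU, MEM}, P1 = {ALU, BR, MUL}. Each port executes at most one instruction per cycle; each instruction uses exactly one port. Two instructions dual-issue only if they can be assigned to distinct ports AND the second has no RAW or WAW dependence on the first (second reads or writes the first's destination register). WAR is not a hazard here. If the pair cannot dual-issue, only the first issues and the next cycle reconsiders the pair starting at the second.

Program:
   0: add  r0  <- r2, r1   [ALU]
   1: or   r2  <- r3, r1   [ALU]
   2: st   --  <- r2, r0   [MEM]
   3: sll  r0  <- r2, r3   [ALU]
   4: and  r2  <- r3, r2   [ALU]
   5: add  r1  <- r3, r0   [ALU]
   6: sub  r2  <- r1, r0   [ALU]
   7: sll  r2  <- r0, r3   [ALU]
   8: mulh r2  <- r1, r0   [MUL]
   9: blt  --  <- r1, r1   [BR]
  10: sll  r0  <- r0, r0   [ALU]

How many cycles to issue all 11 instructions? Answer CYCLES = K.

CYCLES = 7

[0] i0/i1  add.ALU;or.ALU  -- 2-wide
[1] i2/i3  st.MEM;sll.ALU  -- 2-wide
[2] i4/i5  and.ALU;add.ALU  -- 2-wide
[3] i6  sub.ALU  -- WAW r2
[4] i7  sll.ALU  -- WAW r2
[5] i8  mulh.MUL  -- no-port MUL/BR
[6] i9/i10  blt.BR;sll.ALU  -- 2-wide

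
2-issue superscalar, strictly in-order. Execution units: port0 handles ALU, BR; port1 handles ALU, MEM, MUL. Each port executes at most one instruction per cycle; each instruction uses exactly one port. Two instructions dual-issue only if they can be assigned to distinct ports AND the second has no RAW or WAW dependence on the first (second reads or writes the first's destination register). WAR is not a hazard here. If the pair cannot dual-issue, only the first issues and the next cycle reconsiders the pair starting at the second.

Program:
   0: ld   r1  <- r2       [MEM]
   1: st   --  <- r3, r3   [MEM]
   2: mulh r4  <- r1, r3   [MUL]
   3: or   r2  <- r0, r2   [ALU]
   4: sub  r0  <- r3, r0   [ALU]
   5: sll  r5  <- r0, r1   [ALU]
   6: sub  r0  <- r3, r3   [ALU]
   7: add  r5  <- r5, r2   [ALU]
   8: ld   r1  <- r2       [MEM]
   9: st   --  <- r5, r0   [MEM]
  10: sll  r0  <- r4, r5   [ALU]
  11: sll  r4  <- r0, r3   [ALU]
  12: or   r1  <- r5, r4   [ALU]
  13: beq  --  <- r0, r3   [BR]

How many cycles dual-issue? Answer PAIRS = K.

[0] i0  ld  -- no-port MEM/MEM
[1] i1  st  -- no-port MEM/MUL
[2] i2,i3  mulh;or  -- pair
[3] i4  sub  -- RAW r0
[4] i5,i6  sll;sub  -- pair
[5] i7,i8  add;ld  -- pair
[6] i9,i10  st;sll  -- pair
[7] i11  sll  -- RAW r4
[8] i12,i13  or;beq  -- pair

PAIRS = 5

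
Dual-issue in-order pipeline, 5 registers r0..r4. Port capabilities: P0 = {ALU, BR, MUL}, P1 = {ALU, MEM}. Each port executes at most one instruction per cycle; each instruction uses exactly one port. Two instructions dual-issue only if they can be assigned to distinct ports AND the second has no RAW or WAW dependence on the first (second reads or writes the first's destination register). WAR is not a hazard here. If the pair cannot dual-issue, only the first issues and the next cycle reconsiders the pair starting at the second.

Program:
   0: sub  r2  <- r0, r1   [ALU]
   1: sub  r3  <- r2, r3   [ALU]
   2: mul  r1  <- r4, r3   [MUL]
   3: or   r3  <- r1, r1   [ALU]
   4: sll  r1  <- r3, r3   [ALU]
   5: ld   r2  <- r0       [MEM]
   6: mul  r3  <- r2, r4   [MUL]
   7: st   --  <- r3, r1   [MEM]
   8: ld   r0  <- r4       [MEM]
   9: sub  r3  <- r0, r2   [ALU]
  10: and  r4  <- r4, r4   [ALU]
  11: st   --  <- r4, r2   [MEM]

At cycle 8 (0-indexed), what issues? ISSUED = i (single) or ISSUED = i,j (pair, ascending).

ISSUED = 9,10

t=0 i0:sub ; RAW r2
t=1 i1:sub ; RAW r3
t=2 i2:mul ; RAW r1
t=3 i3:or ; RAW r3
t=4 i4&i5:sll ld ; 2-wide
t=5 i6:mul ; RAW r3
t=6 i7:st ; no-port MEM/MEM
t=7 i8:ld ; RAW r0
t=8 i9&i10:sub and ; 2-wide
t=9 i11:st ; tail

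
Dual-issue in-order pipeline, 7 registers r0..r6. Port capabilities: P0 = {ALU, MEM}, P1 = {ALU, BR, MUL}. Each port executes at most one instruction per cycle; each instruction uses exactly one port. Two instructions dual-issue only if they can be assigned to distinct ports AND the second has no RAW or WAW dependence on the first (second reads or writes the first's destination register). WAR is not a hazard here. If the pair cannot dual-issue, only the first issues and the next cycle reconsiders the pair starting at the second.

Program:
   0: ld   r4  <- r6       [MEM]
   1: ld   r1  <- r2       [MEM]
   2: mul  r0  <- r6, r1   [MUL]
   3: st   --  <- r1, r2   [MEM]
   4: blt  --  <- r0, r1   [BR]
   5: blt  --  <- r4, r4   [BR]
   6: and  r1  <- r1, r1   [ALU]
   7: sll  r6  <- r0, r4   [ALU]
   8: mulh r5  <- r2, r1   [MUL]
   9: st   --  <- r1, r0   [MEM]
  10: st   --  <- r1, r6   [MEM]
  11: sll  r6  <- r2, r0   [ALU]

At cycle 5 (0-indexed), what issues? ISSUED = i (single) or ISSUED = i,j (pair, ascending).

[0] i0  ld  -- no-port MEM/MEM
[1] i1  ld  -- RAW r1
[2] i2,i3  mul st  -- pair
[3] i4  blt  -- no-port BR/BR
[4] i5,i6  blt and  -- pair
[5] i7,i8  sll mulh  -- pair
[6] i9  st  -- no-port MEM/MEM
[7] i10,i11  st sll  -- pair

ISSUED = 7,8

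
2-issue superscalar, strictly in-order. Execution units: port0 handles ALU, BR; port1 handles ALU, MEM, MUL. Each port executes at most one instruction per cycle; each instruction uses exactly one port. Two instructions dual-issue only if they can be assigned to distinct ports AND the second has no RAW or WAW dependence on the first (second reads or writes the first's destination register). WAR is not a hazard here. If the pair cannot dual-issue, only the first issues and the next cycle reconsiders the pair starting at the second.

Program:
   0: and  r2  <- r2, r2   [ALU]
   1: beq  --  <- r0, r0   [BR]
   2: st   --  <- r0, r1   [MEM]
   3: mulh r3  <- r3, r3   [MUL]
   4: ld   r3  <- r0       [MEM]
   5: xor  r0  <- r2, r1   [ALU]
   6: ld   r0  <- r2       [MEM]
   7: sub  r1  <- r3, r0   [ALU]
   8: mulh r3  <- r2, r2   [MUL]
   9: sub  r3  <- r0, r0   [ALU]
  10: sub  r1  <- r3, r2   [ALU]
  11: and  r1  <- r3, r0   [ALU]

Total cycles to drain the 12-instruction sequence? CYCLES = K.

[0] i0/i1  and/beq  -- pair
[1] i2  st  -- no-port MEM/MUL
[2] i3  mulh  -- no-port MUL/MEM
[3] i4/i5  ld/xor  -- pair
[4] i6  ld  -- RAW r0
[5] i7/i8  sub/mulh  -- pair
[6] i9  sub  -- RAW r3
[7] i10  sub  -- WAW r1
[8] i11  and  -- tail

CYCLES = 9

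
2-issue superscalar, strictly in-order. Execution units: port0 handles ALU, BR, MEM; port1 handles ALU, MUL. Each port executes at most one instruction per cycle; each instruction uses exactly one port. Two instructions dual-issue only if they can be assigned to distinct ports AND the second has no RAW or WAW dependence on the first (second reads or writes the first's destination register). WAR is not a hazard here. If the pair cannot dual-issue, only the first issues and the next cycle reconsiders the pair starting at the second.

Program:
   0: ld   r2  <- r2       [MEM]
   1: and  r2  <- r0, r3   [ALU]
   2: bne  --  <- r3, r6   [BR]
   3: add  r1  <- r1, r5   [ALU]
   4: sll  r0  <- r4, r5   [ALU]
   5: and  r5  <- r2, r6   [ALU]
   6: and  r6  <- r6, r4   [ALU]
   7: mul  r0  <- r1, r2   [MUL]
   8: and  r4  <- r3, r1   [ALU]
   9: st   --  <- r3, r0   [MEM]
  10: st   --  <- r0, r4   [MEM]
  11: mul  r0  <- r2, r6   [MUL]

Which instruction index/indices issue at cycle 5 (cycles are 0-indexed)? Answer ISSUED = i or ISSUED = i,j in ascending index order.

0. ld @i0  | WAW r2
1. and;bne @i1,i2  | dual
2. add;sll @i3,i4  | dual
3. and;and @i5,i6  | dual
4. mul;and @i7,i8  | dual
5. st @i9  | no-port MEM/MEM
6. st;mul @i10,i11  | dual

ISSUED = 9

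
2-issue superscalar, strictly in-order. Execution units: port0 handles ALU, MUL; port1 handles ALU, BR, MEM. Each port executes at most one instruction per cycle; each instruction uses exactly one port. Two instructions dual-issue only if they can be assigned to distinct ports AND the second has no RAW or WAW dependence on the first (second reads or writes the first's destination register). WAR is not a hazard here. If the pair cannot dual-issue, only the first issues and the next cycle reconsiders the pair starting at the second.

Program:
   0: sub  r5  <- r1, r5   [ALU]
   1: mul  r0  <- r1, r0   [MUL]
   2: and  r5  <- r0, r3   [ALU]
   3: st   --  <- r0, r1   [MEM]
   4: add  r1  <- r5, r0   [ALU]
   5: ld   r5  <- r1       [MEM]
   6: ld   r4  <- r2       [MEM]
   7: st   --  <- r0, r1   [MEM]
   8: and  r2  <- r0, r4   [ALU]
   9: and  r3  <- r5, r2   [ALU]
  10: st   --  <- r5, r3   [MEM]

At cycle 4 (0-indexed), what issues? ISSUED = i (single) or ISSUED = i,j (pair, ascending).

c0: i0/i1 sub.ALU mul.MUL  2-wide
c1: i2/i3 and.ALU st.MEM  2-wide
c2: i4 add.ALU  RAW r1
c3: i5 ld.MEM  no-port MEM/MEM
c4: i6 ld.MEM  no-port MEM/MEM
c5: i7/i8 st.MEM and.ALU  2-wide
c6: i9 and.ALU  RAW r3
c7: i10 st.MEM  tail

ISSUED = 6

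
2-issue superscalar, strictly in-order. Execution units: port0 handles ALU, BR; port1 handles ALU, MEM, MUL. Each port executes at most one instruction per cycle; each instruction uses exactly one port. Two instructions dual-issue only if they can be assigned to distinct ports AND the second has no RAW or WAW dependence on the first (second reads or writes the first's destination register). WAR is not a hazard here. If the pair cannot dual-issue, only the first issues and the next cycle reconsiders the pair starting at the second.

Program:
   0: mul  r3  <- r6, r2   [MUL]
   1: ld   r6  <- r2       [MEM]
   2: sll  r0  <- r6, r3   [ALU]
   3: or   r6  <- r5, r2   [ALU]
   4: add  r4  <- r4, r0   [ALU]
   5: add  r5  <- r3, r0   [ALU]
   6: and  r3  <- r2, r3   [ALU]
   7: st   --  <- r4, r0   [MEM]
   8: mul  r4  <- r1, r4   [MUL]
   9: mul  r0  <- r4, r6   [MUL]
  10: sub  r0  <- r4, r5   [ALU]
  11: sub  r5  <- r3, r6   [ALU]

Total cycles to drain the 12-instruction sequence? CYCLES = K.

[0] i0  mul  -- no-port MUL/MEM
[1] i1  ld  -- RAW r6
[2] i2,i3  sll;or  -- pair
[3] i4,i5  add;add  -- pair
[4] i6,i7  and;st  -- pair
[5] i8  mul  -- no-port MUL/MUL
[6] i9  mul  -- WAW r0
[7] i10,i11  sub;sub  -- pair

CYCLES = 8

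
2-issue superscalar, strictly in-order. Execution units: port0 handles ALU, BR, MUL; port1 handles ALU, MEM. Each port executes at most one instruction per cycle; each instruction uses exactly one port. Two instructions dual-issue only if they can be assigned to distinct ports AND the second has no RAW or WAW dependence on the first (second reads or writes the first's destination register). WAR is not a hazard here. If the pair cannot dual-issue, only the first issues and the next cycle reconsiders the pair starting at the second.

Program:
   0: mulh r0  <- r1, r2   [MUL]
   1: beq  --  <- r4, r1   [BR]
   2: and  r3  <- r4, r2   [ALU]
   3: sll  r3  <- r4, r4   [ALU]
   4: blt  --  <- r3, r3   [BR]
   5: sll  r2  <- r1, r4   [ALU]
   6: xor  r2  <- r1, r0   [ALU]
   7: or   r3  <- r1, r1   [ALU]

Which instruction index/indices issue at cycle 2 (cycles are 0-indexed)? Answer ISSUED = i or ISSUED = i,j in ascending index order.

ISSUED = 3

[0] i0  mulh.MUL  -- no-port MUL/BR
[1] i1,i2  beq.BR+and.ALU  -- 2-wide
[2] i3  sll.ALU  -- RAW r3
[3] i4,i5  blt.BR+sll.ALU  -- 2-wide
[4] i6,i7  xor.ALU+or.ALU  -- 2-wide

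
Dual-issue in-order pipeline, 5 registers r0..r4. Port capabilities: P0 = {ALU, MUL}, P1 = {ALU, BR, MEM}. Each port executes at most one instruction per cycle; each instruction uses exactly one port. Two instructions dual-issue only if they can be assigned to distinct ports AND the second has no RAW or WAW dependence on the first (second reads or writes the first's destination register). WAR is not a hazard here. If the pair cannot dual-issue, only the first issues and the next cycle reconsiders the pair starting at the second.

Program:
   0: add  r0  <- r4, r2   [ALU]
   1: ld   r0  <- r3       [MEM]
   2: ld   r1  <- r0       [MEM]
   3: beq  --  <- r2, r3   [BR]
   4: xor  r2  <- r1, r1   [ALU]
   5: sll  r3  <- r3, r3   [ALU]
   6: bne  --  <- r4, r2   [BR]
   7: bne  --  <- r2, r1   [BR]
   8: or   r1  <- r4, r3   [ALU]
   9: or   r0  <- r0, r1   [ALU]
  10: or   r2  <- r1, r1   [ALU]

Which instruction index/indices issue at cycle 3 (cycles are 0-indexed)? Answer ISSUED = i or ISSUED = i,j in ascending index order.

0. add.ALU @i0  | WAW r0
1. ld.MEM @i1  | no-port MEM/MEM
2. ld.MEM @i2  | no-port MEM/BR
3. beq.BR;xor.ALU @i3&i4  | 2-wide
4. sll.ALU;bne.BR @i5&i6  | 2-wide
5. bne.BR;or.ALU @i7&i8  | 2-wide
6. or.ALU;or.ALU @i9&i10  | 2-wide

ISSUED = 3,4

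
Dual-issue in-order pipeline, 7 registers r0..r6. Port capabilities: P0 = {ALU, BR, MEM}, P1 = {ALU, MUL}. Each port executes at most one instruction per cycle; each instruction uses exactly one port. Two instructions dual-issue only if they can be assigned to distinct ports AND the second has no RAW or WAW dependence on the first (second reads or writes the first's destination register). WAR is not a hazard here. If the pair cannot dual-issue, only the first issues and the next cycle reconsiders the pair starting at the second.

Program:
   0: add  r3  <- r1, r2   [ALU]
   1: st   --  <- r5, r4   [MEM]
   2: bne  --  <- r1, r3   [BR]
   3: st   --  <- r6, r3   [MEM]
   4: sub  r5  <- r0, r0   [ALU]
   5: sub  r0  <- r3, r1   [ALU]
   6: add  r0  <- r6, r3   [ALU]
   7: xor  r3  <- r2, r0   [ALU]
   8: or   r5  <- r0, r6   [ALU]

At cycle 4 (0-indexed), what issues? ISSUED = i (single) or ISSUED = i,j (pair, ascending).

c0: i0,i1 add.ALU st.MEM  2-wide
c1: i2 bne.BR  no-port BR/MEM
c2: i3,i4 st.MEM sub.ALU  2-wide
c3: i5 sub.ALU  WAW r0
c4: i6 add.ALU  RAW r0
c5: i7,i8 xor.ALU or.ALU  2-wide

ISSUED = 6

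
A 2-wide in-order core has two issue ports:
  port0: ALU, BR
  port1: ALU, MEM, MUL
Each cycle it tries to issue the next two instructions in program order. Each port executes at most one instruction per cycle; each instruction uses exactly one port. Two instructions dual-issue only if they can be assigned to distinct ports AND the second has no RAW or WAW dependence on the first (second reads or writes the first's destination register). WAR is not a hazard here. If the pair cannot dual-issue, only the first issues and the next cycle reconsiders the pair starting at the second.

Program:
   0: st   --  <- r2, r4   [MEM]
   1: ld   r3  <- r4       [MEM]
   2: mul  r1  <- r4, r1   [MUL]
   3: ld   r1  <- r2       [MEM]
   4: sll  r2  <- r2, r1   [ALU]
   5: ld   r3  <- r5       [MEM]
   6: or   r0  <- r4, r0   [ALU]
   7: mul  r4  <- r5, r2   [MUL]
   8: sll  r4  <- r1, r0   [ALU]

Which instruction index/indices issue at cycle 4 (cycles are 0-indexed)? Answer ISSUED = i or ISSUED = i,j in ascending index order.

0. st @i0  | no-port MEM/MEM
1. ld @i1  | no-port MEM/MUL
2. mul @i2  | no-port MUL/MEM
3. ld @i3  | RAW r1
4. sll;ld @i4+i5  | dual
5. or;mul @i6+i7  | dual
6. sll @i8  | tail

ISSUED = 4,5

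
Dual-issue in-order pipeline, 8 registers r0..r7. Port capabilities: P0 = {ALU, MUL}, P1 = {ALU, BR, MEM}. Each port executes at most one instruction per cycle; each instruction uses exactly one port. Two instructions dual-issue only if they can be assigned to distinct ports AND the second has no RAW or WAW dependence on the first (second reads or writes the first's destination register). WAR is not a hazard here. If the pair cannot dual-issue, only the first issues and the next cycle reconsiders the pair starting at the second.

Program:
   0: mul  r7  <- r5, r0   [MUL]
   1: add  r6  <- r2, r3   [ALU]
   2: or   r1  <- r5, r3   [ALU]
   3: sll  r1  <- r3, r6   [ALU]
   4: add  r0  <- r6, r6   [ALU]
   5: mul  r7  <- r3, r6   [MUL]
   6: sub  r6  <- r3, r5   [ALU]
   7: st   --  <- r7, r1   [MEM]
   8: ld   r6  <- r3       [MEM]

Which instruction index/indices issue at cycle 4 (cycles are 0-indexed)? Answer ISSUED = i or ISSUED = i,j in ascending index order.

ISSUED = 7

c0: i0+i1 mul.MUL;add.ALU  pair
c1: i2 or.ALU  WAW r1
c2: i3+i4 sll.ALU;add.ALU  pair
c3: i5+i6 mul.MUL;sub.ALU  pair
c4: i7 st.MEM  no-port MEM/MEM
c5: i8 ld.MEM  tail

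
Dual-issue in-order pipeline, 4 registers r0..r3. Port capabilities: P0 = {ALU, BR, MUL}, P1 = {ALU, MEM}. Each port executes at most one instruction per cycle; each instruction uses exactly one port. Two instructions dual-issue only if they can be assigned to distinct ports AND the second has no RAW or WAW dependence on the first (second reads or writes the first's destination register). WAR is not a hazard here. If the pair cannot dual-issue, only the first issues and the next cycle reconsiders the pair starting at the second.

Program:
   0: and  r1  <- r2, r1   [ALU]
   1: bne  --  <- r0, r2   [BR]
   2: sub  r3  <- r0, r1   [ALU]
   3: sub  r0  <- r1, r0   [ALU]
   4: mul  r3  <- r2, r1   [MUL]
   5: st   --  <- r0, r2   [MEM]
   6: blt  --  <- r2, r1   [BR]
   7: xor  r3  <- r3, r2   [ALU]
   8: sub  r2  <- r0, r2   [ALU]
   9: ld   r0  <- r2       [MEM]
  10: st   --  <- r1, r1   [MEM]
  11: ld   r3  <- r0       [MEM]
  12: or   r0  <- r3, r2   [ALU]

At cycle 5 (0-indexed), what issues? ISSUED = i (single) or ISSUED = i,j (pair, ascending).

ISSUED = 9

  cy0 -> i0&i1 (and;bne) dual
  cy1 -> i2&i3 (sub;sub) dual
  cy2 -> i4&i5 (mul;st) dual
  cy3 -> i6&i7 (blt;xor) dual
  cy4 -> i8 (sub) RAW r2
  cy5 -> i9 (ld) no-port MEM/MEM
  cy6 -> i10 (st) no-port MEM/MEM
  cy7 -> i11 (ld) RAW r3
  cy8 -> i12 (or) tail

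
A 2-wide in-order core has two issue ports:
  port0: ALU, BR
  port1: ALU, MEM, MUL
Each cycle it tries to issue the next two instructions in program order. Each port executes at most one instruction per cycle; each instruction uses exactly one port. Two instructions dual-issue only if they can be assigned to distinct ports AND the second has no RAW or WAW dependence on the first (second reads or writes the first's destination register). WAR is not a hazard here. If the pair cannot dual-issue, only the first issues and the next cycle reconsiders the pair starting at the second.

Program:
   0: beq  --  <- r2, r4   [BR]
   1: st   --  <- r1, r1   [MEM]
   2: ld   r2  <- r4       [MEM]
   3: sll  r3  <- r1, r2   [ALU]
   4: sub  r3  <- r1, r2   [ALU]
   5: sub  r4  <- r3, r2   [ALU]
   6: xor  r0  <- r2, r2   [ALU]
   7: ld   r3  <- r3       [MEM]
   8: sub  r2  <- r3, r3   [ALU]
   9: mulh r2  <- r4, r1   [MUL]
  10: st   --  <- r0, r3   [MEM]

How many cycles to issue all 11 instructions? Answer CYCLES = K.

CYCLES = 9

  cy0 -> i0+i1 (beq.BR;st.MEM) pair
  cy1 -> i2 (ld.MEM) RAW r2
  cy2 -> i3 (sll.ALU) WAW r3
  cy3 -> i4 (sub.ALU) RAW r3
  cy4 -> i5+i6 (sub.ALU;xor.ALU) pair
  cy5 -> i7 (ld.MEM) RAW r3
  cy6 -> i8 (sub.ALU) WAW r2
  cy7 -> i9 (mulh.MUL) no-port MUL/MEM
  cy8 -> i10 (st.MEM) tail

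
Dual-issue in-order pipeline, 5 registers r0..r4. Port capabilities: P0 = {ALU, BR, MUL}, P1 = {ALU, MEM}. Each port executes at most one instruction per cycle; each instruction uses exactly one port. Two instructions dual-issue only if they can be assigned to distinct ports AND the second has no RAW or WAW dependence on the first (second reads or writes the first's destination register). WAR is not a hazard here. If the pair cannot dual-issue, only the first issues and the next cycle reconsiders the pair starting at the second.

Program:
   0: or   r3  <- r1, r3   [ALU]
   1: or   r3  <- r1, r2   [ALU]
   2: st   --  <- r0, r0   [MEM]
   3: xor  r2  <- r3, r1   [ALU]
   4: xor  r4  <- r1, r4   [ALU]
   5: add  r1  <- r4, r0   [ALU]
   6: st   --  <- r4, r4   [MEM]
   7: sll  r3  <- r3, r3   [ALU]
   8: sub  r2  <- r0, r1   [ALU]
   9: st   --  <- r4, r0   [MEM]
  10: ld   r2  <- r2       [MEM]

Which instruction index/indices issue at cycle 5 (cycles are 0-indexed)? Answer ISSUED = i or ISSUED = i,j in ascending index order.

ISSUED = 9

t=0 i0:or ; WAW r3
t=1 i1+i2:or+st ; pair
t=2 i3+i4:xor+xor ; pair
t=3 i5+i6:add+st ; pair
t=4 i7+i8:sll+sub ; pair
t=5 i9:st ; no-port MEM/MEM
t=6 i10:ld ; tail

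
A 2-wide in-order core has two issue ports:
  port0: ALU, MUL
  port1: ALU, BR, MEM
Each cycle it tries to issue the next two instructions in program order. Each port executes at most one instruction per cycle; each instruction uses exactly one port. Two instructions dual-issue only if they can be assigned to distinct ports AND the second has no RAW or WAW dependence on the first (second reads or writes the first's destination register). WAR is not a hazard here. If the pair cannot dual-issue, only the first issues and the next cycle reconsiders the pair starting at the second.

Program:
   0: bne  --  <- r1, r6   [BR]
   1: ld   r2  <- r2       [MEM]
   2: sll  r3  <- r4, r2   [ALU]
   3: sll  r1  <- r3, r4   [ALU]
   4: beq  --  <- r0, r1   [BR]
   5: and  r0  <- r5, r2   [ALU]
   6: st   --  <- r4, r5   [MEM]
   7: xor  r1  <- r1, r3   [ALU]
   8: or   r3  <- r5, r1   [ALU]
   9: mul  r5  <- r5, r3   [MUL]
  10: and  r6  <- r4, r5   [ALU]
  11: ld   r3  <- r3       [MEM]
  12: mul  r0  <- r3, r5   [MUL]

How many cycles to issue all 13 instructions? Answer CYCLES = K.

CYCLES = 10

c0: i0 bne.BR  no-port BR/MEM
c1: i1 ld.MEM  RAW r2
c2: i2 sll.ALU  RAW r3
c3: i3 sll.ALU  RAW r1
c4: i4+i5 beq.BR/and.ALU  pair
c5: i6+i7 st.MEM/xor.ALU  pair
c6: i8 or.ALU  RAW r3
c7: i9 mul.MUL  RAW r5
c8: i10+i11 and.ALU/ld.MEM  pair
c9: i12 mul.MUL  tail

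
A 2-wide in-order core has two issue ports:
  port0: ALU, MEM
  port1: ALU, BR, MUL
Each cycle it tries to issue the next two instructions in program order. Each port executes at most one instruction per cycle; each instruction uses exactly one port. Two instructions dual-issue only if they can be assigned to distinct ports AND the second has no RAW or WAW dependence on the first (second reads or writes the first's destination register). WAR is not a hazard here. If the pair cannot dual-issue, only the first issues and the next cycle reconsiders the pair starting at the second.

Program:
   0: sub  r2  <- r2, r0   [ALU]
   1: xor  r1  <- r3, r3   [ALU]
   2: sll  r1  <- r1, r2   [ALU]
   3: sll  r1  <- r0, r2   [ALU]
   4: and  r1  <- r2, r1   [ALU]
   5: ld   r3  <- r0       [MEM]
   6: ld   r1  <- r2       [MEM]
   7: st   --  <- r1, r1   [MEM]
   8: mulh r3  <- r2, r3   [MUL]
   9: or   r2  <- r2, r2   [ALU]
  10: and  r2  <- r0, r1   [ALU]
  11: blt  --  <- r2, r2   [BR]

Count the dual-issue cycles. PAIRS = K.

PAIRS = 3

0. sub xor @i0+i1  | dual
1. sll @i2  | WAW r1
2. sll @i3  | RAW+WAW r1
3. and ld @i4+i5  | dual
4. ld @i6  | no-port MEM/MEM
5. st mulh @i7+i8  | dual
6. or @i9  | WAW r2
7. and @i10  | RAW r2
8. blt @i11  | tail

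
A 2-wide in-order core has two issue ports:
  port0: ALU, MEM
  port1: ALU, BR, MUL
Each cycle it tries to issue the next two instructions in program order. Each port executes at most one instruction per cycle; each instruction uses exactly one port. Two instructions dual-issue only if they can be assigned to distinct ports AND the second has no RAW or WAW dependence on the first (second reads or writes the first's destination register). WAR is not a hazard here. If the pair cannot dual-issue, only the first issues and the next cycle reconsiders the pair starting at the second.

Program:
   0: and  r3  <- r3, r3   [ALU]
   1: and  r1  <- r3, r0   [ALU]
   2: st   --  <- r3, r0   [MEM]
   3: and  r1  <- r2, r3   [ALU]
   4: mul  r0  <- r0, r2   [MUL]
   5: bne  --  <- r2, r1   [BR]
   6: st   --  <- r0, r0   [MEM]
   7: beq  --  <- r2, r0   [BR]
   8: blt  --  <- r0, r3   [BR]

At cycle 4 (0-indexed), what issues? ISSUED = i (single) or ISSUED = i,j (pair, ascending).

ISSUED = 7

t=0 i0:and ; RAW r3
t=1 i1/i2:and+st ; dual
t=2 i3/i4:and+mul ; dual
t=3 i5/i6:bne+st ; dual
t=4 i7:beq ; no-port BR/BR
t=5 i8:blt ; tail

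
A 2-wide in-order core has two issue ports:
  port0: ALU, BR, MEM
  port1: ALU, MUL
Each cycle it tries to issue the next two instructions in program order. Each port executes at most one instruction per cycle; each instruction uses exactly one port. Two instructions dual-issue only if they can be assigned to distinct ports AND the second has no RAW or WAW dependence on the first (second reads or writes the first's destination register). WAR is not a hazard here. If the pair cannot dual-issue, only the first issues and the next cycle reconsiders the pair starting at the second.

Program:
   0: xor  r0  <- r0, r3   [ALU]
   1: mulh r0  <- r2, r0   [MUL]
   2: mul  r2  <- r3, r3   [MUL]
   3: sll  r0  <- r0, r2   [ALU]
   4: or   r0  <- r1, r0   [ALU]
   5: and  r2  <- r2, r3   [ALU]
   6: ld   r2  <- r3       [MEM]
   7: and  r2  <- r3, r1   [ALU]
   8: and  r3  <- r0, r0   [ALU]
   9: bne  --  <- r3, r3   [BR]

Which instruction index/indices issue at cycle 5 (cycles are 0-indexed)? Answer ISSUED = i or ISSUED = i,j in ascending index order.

ISSUED = 6

#0 head=0: xor.ALU i0 RAW+WAW r0
#1 head=1: mulh.MUL i1 no-port MUL/MUL
#2 head=2: mul.MUL i2 RAW r2
#3 head=3: sll.ALU i3 RAW+WAW r0
#4 head=4: or.ALU/and.ALU i4+i5 dual
#5 head=6: ld.MEM i6 WAW r2
#6 head=7: and.ALU/and.ALU i7+i8 dual
#7 head=9: bne.BR i9 tail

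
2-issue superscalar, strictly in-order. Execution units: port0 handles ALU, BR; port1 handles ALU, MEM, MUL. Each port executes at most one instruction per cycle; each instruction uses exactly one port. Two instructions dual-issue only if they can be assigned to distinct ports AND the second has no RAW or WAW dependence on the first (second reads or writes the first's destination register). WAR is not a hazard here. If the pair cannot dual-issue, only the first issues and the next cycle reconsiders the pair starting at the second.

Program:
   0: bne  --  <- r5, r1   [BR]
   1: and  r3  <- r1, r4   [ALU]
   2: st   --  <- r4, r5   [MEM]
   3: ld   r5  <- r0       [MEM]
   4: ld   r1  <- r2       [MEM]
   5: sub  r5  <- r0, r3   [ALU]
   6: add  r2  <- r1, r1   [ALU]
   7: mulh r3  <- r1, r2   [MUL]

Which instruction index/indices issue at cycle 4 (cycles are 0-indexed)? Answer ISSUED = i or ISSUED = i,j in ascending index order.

ISSUED = 6

#0 head=0: bne;and i0&i1 dual
#1 head=2: st i2 no-port MEM/MEM
#2 head=3: ld i3 no-port MEM/MEM
#3 head=4: ld;sub i4&i5 dual
#4 head=6: add i6 RAW r2
#5 head=7: mulh i7 tail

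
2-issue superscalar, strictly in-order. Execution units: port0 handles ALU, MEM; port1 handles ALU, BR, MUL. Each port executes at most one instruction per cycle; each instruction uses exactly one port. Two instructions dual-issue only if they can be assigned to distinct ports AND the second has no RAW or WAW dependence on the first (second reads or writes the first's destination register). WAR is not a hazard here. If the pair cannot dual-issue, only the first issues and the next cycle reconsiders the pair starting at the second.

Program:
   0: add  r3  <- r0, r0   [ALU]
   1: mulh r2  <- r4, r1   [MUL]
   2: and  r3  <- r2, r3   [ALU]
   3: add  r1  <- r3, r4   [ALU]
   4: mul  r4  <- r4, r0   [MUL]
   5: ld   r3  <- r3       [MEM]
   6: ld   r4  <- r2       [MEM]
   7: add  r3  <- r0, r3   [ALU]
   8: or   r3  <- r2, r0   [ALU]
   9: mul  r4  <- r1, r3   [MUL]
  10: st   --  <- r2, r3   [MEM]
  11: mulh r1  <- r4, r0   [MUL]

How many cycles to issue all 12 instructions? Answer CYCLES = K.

[0] i0/i1  add+mulh  -- dual
[1] i2  and  -- RAW r3
[2] i3/i4  add+mul  -- dual
[3] i5  ld  -- no-port MEM/MEM
[4] i6/i7  ld+add  -- dual
[5] i8  or  -- RAW r3
[6] i9/i10  mul+st  -- dual
[7] i11  mulh  -- tail

CYCLES = 8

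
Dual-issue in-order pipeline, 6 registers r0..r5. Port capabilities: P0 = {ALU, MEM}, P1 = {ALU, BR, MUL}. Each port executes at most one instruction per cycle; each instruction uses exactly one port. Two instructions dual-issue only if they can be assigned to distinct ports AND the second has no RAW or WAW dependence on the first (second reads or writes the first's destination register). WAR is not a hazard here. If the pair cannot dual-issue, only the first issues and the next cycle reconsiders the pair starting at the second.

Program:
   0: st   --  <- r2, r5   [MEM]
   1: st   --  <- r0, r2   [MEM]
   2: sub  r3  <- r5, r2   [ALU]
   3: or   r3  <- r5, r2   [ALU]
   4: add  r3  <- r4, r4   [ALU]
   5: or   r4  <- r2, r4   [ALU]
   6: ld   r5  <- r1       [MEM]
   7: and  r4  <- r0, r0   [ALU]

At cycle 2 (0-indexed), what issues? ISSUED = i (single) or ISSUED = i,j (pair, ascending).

ISSUED = 3

t=0 i0:st.MEM ; no-port MEM/MEM
t=1 i1,i2:st.MEM/sub.ALU ; pair
t=2 i3:or.ALU ; WAW r3
t=3 i4,i5:add.ALU/or.ALU ; pair
t=4 i6,i7:ld.MEM/and.ALU ; pair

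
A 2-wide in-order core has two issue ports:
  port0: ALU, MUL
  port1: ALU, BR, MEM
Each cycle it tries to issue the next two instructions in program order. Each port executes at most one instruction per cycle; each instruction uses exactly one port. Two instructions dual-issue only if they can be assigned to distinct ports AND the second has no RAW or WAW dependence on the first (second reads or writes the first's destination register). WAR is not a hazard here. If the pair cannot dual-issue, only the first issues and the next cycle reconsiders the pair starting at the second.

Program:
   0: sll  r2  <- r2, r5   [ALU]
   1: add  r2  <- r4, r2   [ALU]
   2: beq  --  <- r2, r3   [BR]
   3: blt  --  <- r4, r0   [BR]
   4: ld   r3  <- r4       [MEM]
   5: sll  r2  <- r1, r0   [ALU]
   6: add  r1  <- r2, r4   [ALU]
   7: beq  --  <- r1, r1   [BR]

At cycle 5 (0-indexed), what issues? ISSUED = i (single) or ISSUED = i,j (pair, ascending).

ISSUED = 6

c0: i0 sll  RAW+WAW r2
c1: i1 add  RAW r2
c2: i2 beq  no-port BR/BR
c3: i3 blt  no-port BR/MEM
c4: i4,i5 ld sll  2-wide
c5: i6 add  RAW r1
c6: i7 beq  tail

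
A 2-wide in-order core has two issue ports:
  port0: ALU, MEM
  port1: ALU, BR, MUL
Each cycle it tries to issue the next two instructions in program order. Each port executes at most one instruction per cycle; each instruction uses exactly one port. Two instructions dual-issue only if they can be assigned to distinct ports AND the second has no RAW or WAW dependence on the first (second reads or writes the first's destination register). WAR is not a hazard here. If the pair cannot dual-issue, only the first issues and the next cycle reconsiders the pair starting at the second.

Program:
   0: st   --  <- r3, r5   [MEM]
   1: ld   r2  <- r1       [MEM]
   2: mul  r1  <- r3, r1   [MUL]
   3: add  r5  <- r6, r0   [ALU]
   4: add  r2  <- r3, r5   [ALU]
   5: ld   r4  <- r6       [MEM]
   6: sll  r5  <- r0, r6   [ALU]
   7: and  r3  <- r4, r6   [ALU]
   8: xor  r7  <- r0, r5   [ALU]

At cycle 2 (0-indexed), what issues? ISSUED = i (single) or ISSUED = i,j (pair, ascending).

ISSUED = 3

t=0 i0:st.MEM ; no-port MEM/MEM
t=1 i1,i2:ld.MEM;mul.MUL ; 2-wide
t=2 i3:add.ALU ; RAW r5
t=3 i4,i5:add.ALU;ld.MEM ; 2-wide
t=4 i6,i7:sll.ALU;and.ALU ; 2-wide
t=5 i8:xor.ALU ; tail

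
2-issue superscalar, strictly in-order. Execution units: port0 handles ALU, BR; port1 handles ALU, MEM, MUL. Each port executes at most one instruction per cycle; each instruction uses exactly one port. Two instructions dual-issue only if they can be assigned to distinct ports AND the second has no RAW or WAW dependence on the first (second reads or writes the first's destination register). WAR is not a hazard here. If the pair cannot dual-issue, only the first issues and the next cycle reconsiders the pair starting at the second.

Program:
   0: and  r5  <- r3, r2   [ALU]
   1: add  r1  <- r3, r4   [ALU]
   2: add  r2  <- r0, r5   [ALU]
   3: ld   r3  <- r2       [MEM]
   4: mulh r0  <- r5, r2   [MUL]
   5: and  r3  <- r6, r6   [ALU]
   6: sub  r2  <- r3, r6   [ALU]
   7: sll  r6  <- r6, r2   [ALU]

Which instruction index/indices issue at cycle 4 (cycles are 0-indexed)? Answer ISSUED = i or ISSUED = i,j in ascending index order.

ISSUED = 6

t=0 i0&i1:and.ALU/add.ALU ; dual
t=1 i2:add.ALU ; RAW r2
t=2 i3:ld.MEM ; no-port MEM/MUL
t=3 i4&i5:mulh.MUL/and.ALU ; dual
t=4 i6:sub.ALU ; RAW r2
t=5 i7:sll.ALU ; tail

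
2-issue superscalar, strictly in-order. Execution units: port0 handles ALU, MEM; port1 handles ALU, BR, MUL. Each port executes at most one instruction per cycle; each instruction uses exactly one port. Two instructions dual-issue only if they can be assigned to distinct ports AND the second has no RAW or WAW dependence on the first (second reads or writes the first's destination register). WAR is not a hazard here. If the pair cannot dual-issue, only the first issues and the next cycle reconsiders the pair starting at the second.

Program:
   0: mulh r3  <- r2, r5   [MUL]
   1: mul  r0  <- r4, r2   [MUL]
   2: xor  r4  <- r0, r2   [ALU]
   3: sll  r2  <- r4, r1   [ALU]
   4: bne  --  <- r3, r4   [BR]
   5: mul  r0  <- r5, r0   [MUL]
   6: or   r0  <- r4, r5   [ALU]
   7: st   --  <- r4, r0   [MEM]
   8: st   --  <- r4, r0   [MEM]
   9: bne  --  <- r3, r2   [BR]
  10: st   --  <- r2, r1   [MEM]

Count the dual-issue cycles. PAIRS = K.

PAIRS = 2

  cy0 -> i0 (mulh) no-port MUL/MUL
  cy1 -> i1 (mul) RAW r0
  cy2 -> i2 (xor) RAW r4
  cy3 -> i3+i4 (sll bne) 2-wide
  cy4 -> i5 (mul) WAW r0
  cy5 -> i6 (or) RAW r0
  cy6 -> i7 (st) no-port MEM/MEM
  cy7 -> i8+i9 (st bne) 2-wide
  cy8 -> i10 (st) tail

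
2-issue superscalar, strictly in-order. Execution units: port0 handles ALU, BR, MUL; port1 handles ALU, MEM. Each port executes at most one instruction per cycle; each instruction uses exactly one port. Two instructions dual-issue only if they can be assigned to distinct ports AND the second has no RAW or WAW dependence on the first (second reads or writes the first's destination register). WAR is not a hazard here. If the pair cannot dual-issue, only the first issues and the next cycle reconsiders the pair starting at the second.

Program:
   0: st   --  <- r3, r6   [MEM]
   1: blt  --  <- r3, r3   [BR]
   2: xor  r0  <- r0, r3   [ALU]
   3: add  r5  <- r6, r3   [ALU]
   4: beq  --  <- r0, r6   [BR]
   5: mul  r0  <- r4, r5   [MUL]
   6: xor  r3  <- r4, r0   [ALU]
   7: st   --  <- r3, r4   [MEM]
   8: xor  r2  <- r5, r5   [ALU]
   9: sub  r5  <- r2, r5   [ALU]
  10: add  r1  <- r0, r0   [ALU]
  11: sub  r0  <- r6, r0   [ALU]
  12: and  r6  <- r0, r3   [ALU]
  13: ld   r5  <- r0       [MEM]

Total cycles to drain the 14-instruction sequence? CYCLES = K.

CYCLES = 9

0. st+blt @i0,i1  | dual
1. xor+add @i2,i3  | dual
2. beq @i4  | no-port BR/MUL
3. mul @i5  | RAW r0
4. xor @i6  | RAW r3
5. st+xor @i7,i8  | dual
6. sub+add @i9,i10  | dual
7. sub @i11  | RAW r0
8. and+ld @i12,i13  | dual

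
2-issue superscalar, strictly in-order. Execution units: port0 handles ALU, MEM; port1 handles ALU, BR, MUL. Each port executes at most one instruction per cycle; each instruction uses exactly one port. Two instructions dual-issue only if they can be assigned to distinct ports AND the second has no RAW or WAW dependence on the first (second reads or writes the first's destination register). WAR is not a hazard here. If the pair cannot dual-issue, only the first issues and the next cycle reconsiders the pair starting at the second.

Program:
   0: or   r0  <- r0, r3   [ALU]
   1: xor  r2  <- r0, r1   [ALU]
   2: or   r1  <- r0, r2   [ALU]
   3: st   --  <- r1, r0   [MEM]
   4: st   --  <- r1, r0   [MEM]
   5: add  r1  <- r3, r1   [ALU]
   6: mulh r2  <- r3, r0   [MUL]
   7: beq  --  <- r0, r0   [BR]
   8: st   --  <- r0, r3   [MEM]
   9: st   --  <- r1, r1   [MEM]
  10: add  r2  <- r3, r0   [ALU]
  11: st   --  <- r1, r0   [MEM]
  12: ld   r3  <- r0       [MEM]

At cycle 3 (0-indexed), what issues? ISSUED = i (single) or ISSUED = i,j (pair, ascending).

ISSUED = 3

[0] i0  or  -- RAW r0
[1] i1  xor  -- RAW r2
[2] i2  or  -- RAW r1
[3] i3  st  -- no-port MEM/MEM
[4] i4/i5  st;add  -- 2-wide
[5] i6  mulh  -- no-port MUL/BR
[6] i7/i8  beq;st  -- 2-wide
[7] i9/i10  st;add  -- 2-wide
[8] i11  st  -- no-port MEM/MEM
[9] i12  ld  -- tail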